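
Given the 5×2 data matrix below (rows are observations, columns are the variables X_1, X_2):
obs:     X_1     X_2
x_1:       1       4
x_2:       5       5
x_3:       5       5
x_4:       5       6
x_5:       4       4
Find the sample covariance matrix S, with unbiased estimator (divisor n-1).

Step 1 — column means:
  mean(X_1) = (1 + 5 + 5 + 5 + 4) / 5 = 20/5 = 4
  mean(X_2) = (4 + 5 + 5 + 6 + 4) / 5 = 24/5 = 4.8

Step 2 — sample covariance S[i,j] = (1/(n-1)) · Σ_k (x_{k,i} - mean_i) · (x_{k,j} - mean_j), with n-1 = 4.
  S[X_1,X_1] = ((-3)·(-3) + (1)·(1) + (1)·(1) + (1)·(1) + (0)·(0)) / 4 = 12/4 = 3
  S[X_1,X_2] = ((-3)·(-0.8) + (1)·(0.2) + (1)·(0.2) + (1)·(1.2) + (0)·(-0.8)) / 4 = 4/4 = 1
  S[X_2,X_2] = ((-0.8)·(-0.8) + (0.2)·(0.2) + (0.2)·(0.2) + (1.2)·(1.2) + (-0.8)·(-0.8)) / 4 = 2.8/4 = 0.7

S is symmetric (S[j,i] = S[i,j]). Assembling:

S = [[3, 1],
 [1, 0.7]]


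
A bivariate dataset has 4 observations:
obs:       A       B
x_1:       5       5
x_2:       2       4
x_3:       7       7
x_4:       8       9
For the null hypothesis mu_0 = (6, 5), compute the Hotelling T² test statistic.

Step 1 — sample mean vector:
  mean(A) = (5 + 2 + 7 + 8) / 4 = 22/4 = 5.5
  mean(B) = (5 + 4 + 7 + 9) / 4 = 25/4 = 6.25
  x̄ = (5.5, 6.25),  deviation x̄ - mu_0 = (5.5, 6.25) - (6, 5) = (-0.5, 1.25).

Step 2 — sample covariance matrix, S[i,j] = (1/(n-1)) · Σ_k (x_{k,i} - mean_i) · (x_{k,j} - mean_j), divisor n-1 = 3:
  S[A,A] = ((-0.5)·(-0.5) + (-3.5)·(-3.5) + (1.5)·(1.5) + (2.5)·(2.5)) / 3 = 21/3 = 7
  S[A,B] = ((-0.5)·(-1.25) + (-3.5)·(-2.25) + (1.5)·(0.75) + (2.5)·(2.75)) / 3 = 16.5/3 = 5.5
  S[B,B] = ((-1.25)·(-1.25) + (-2.25)·(-2.25) + (0.75)·(0.75) + (2.75)·(2.75)) / 3 = 14.75/3 = 4.9167
  S = [[7, 5.5],
 [5.5, 4.9167]].

Step 3 — invert S. det(S) = 7·4.9167 - (5.5)² = 4.1667.
  S^{-1} = (1/det) · [[d, -b], [-b, a]] = [[1.18, -1.32],
 [-1.32, 1.68]].

Step 4 — quadratic form (x̄ - mu_0)^T · S^{-1} · (x̄ - mu_0):
  S^{-1} · (x̄ - mu_0) = (-2.24, 2.76),
  (x̄ - mu_0)^T · [...] = (-0.5)·(-2.24) + (1.25)·(2.76) = 4.57.

Step 5 — scale by n: T² = 4 · 4.57 = 18.28.

T² ≈ 18.28


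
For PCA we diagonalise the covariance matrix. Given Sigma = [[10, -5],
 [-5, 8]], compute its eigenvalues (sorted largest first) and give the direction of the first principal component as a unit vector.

Step 1 — characteristic polynomial of 2×2 Sigma:
  det(Sigma - λI) = λ² - trace · λ + det = 0.
  trace = 10 + 8 = 18, det = 10·8 - (-5)² = 55.
Step 2 — discriminant:
  Δ = trace² - 4·det = 324 - 220 = 104.
Step 3 — eigenvalues:
  λ = (trace ± √Δ)/2 = (18 ± 10.198)/2,
  λ_1 = 14.099,  λ_2 = 3.901.

Step 4 — unit eigenvector for λ_1: solve (Sigma - λ_1 I)v = 0. First row:
  (10 - 14.099)·v_x + (-5)·v_y = 0, i.e. (-4.099)·v_x + (-5)·v_y = 0,
  so v ∝ (b, λ_1 - a) = (-5, 4.099); multiply by -1 so the first entry is positive: u = (5, -4.099).
  ||u|| = √((5)² + (-4.099)²) = √(41.802) ≈ 6.4654,
  v_1 = u/||u|| ≈ (0.7733, -0.634) (||v_1|| = 1).

λ_1 = 14.099,  λ_2 = 3.901;  v_1 ≈ (0.7733, -0.634)


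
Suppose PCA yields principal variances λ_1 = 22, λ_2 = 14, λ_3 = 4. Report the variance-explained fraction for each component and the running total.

Step 1 — total variance = trace(Sigma) = Σ λ_i = 22 + 14 + 4 = 40.

Step 2 — fraction explained by component i = λ_i / Σ λ:
  PC1: 22/40 = 0.55
  PC2: 14/40 = 0.35
  PC3: 4/40 = 0.1

Step 3 — cumulative fraction after k components = (λ_1 + ... + λ_k) / Σ λ:
  k = 1: 22/40 = 0.55
  k = 2: (22 + 14)/40 = 36/40 = 0.9
  k = 3: (22 + 14 + 4)/40 = 40/40 = 1

Summary (fraction, with percent):

explained: PC1 0.55 (55%), PC2 0.35 (35%), PC3 0.1 (10%);  cumulative: 0.55, 0.9, 1


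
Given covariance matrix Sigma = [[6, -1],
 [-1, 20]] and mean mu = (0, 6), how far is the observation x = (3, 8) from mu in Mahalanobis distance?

Step 1 — centre the observation: (x - mu) = (3, 2).

Step 2 — invert Sigma. det(Sigma) = 6·20 - (-1)² = 119.
  Sigma^{-1} = (1/det) · [[d, -b], [-b, a]] = [[0.1681, 0.0084],
 [0.0084, 0.0504]].

Step 3 — form the quadratic (x - mu)^T · Sigma^{-1} · (x - mu):
  Sigma^{-1} · (x - mu) = (0.521, 0.1261).
  (x - mu)^T · [Sigma^{-1} · (x - mu)] = (3)·(0.521) + (2)·(0.1261) = 1.8151.

Step 4 — take square root: d = √(1.8151) ≈ 1.3473.

d(x, mu) = √(1.8151) ≈ 1.3473


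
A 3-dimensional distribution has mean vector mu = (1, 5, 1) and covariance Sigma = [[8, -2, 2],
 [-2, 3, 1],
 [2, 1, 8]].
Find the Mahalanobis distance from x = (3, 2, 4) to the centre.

Step 1 — centre the observation: (x - mu) = (2, -3, 3).

Step 2 — invert Sigma (cofactor / det for 3×3, or solve directly):
  Sigma^{-1} = [[0.1742, 0.1364, -0.0606],
 [0.1364, 0.4545, -0.0909],
 [-0.0606, -0.0909, 0.1515]].

Step 3 — form the quadratic (x - mu)^T · Sigma^{-1} · (x - mu):
  Sigma^{-1} · (x - mu) = (-0.2424, -1.3636, 0.6061).
  (x - mu)^T · [Sigma^{-1} · (x - mu)] = (2)·(-0.2424) + (-3)·(-1.3636) + (3)·(0.6061) = 5.4242.

Step 4 — take square root: d = √(5.4242) ≈ 2.329.

d(x, mu) = √(5.4242) ≈ 2.329


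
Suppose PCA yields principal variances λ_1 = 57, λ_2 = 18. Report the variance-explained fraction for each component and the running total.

Step 1 — total variance = trace(Sigma) = Σ λ_i = 57 + 18 = 75.

Step 2 — fraction explained by component i = λ_i / Σ λ:
  PC1: 57/75 = 0.76
  PC2: 18/75 = 0.24

Step 3 — cumulative fraction after k components = (λ_1 + ... + λ_k) / Σ λ:
  k = 1: 57/75 = 0.76
  k = 2: (57 + 18)/75 = 75/75 = 1

Summary (fraction, with percent):

explained: PC1 0.76 (76%), PC2 0.24 (24%);  cumulative: 0.76, 1


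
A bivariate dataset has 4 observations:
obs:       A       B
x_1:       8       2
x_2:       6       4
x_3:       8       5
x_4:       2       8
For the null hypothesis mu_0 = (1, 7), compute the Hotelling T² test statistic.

Step 1 — sample mean vector:
  mean(A) = (8 + 6 + 8 + 2) / 4 = 24/4 = 6
  mean(B) = (2 + 4 + 5 + 8) / 4 = 19/4 = 4.75
  x̄ = (6, 4.75),  deviation x̄ - mu_0 = (6, 4.75) - (1, 7) = (5, -2.25).

Step 2 — sample covariance matrix, S[i,j] = (1/(n-1)) · Σ_k (x_{k,i} - mean_i) · (x_{k,j} - mean_j), divisor n-1 = 3:
  S[A,A] = ((2)·(2) + (0)·(0) + (2)·(2) + (-4)·(-4)) / 3 = 24/3 = 8
  S[A,B] = ((2)·(-2.75) + (0)·(-0.75) + (2)·(0.25) + (-4)·(3.25)) / 3 = -18/3 = -6
  S[B,B] = ((-2.75)·(-2.75) + (-0.75)·(-0.75) + (0.25)·(0.25) + (3.25)·(3.25)) / 3 = 18.75/3 = 6.25
  S = [[8, -6],
 [-6, 6.25]].

Step 3 — invert S. det(S) = 8·6.25 - (-6)² = 14.
  S^{-1} = (1/det) · [[d, -b], [-b, a]] = [[0.4464, 0.4286],
 [0.4286, 0.5714]].

Step 4 — quadratic form (x̄ - mu_0)^T · S^{-1} · (x̄ - mu_0):
  S^{-1} · (x̄ - mu_0) = (1.2679, 0.8571),
  (x̄ - mu_0)^T · [...] = (5)·(1.2679) + (-2.25)·(0.8571) = 4.4107.

Step 5 — scale by n: T² = 4 · 4.4107 = 17.6429.

T² ≈ 17.6429


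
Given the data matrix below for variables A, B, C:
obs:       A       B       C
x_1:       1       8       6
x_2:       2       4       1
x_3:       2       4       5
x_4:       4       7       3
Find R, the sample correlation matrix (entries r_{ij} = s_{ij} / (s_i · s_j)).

Step 1 — column means:
  mean(A) = (1 + 2 + 2 + 4) / 4 = 9/4 = 2.25
  mean(B) = (8 + 4 + 4 + 7) / 4 = 23/4 = 5.75
  mean(C) = (6 + 1 + 5 + 3) / 4 = 15/4 = 3.75

Step 2 — sample variances and covariances s[i,j] = (1/(n-1)) · Σ_k (x_{k,i} - mean_i) · (x_{k,j} - mean_j), with n-1 = 3:
  s[A,A] = ((-1.25)·(-1.25) + (-0.25)·(-0.25) + (-0.25)·(-0.25) + (1.75)·(1.75)) / 3 = 4.75/3 = 1.5833
  s[A,B] = ((-1.25)·(2.25) + (-0.25)·(-1.75) + (-0.25)·(-1.75) + (1.75)·(1.25)) / 3 = 0.25/3 = 0.0833
  s[A,C] = ((-1.25)·(2.25) + (-0.25)·(-2.75) + (-0.25)·(1.25) + (1.75)·(-0.75)) / 3 = -3.75/3 = -1.25
  s[B,B] = ((2.25)·(2.25) + (-1.75)·(-1.75) + (-1.75)·(-1.75) + (1.25)·(1.25)) / 3 = 12.75/3 = 4.25
  s[B,C] = ((2.25)·(2.25) + (-1.75)·(-2.75) + (-1.75)·(1.25) + (1.25)·(-0.75)) / 3 = 6.75/3 = 2.25
  s[C,C] = ((2.25)·(2.25) + (-2.75)·(-2.75) + (1.25)·(1.25) + (-0.75)·(-0.75)) / 3 = 14.75/3 = 4.9167
  Sample standard deviations s_i = √(s[i,i]):
  s(A) = √(1.5833) = 1.2583
  s(B) = √(4.25) = 2.0616
  s(C) = √(4.9167) = 2.2174

Step 3 — r_{ij} = s_{ij} / (s_i · s_j):
  r[A,A] = 1 (diagonal).
  r[A,B] = 0.0833 / (1.2583 · 2.0616) = 0.0833 / 2.5941 = 0.0321
  r[A,C] = -1.25 / (1.2583 · 2.2174) = -1.25 / 2.7901 = -0.448
  r[B,B] = 1 (diagonal).
  r[B,C] = 2.25 / (2.0616 · 2.2174) = 2.25 / 4.5712 = 0.4922
  r[C,C] = 1 (diagonal).

R is symmetric with unit diagonal. Assembling:

R = [[1, 0.0321, -0.448],
 [0.0321, 1, 0.4922],
 [-0.448, 0.4922, 1]]


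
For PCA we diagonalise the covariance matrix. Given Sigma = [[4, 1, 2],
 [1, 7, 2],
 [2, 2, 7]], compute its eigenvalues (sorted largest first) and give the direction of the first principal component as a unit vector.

Step 1 — characteristic polynomial p(λ) = det(λI - Sigma) = λ³ - tr·λ² + c_1·λ - det, where tr = trace, c_1 = sum of the principal 2×2 minors, det = det(Sigma):
  tr = 4 + 7 + 7 = 18,
  c_1 = (4·7 - (1)²) + (4·7 - (2)²) + (7·7 - (2)²) = 27 + 24 + 45 = 96,
  det = 4·(7·7 - (2)²) - (1)·((1)·7 - (2)·(2)) + (2)·((1)·(2) - 7·(2)) = 4·(45) - (1)·(3) + (2)·(-12) = 153.
  So p(λ) = λ³ - 18λ² + 96λ - 153.
Step 2 — look for an integer root (rational root theorem: any rational root is an integer divisor of 153). Testing λ = 3:
  p(3) = 27 - 162 + 288 - 153 = 0  ✓
  Dividing out (λ - 3): p(λ) = (λ - 3)(λ² - 15λ + 51).
Step 3 — remaining eigenvalues from the quadratic λ² - 15λ + 51 = 0:
  Δ = 15² - 4·51 = 225 - 204 = 21,  λ = (15 ± √21)/2 = (15 ± 4.5826)/2 ≈ 9.7913 or 5.2087.
  Sorted: λ_1 = 9.7913,  λ_2 = 5.2087,  λ_3 = 3  (check: sum = 18 = tr ✓).

Step 4 — unit eigenvector for λ_1 ≈ 9.7913: v spans the null space of (Sigma - λ_1 I), whose rows are
  r_1 = (-5.7913, 1, 2),  r_2 = (1, -2.7913, 2),  r_3 = (2, 2, -2.7913).
  v is orthogonal to every row, so take v ∝ r_1 × r_2 = ((1)·(2) - (2)·(-2.7913), (2)·(1) - (-5.7913)·(2), (-5.7913)·(-2.7913) - (1)·(1)) ≈ (7.5826, 13.5826, 15.1652).
  Let u = (7.5826, 13.5826, 15.1652).
  ||u|| = √((7.5826)² + (13.5826)² + (15.1652)²) = √(471.9636) ≈ 21.7247,  v_1 = u/||u|| ≈ (0.349, 0.6252, 0.6981) (||v_1|| = 1).

λ_1 = 9.7913,  λ_2 = 5.2087,  λ_3 = 3;  v_1 ≈ (0.349, 0.6252, 0.6981)


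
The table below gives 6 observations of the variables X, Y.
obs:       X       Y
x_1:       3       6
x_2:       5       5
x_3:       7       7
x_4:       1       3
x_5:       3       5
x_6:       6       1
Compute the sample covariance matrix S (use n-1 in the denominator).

Step 1 — column means:
  mean(X) = (3 + 5 + 7 + 1 + 3 + 6) / 6 = 25/6 = 4.1667
  mean(Y) = (6 + 5 + 7 + 3 + 5 + 1) / 6 = 27/6 = 4.5

Step 2 — sample covariance S[i,j] = (1/(n-1)) · Σ_k (x_{k,i} - mean_i) · (x_{k,j} - mean_j), with n-1 = 5.
  S[X,X] = ((-1.1667)·(-1.1667) + (0.8333)·(0.8333) + (2.8333)·(2.8333) + (-3.1667)·(-3.1667) + (-1.1667)·(-1.1667) + (1.8333)·(1.8333)) / 5 = 24.8333/5 = 4.9667
  S[X,Y] = ((-1.1667)·(1.5) + (0.8333)·(0.5) + (2.8333)·(2.5) + (-3.1667)·(-1.5) + (-1.1667)·(0.5) + (1.8333)·(-3.5)) / 5 = 3.5/5 = 0.7
  S[Y,Y] = ((1.5)·(1.5) + (0.5)·(0.5) + (2.5)·(2.5) + (-1.5)·(-1.5) + (0.5)·(0.5) + (-3.5)·(-3.5)) / 5 = 23.5/5 = 4.7

S is symmetric (S[j,i] = S[i,j]). Assembling:

S = [[4.9667, 0.7],
 [0.7, 4.7]]


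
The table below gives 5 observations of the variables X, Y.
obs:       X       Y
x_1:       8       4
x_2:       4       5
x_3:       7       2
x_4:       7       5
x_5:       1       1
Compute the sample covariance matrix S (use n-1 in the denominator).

Step 1 — column means:
  mean(X) = (8 + 4 + 7 + 7 + 1) / 5 = 27/5 = 5.4
  mean(Y) = (4 + 5 + 2 + 5 + 1) / 5 = 17/5 = 3.4

Step 2 — sample covariance S[i,j] = (1/(n-1)) · Σ_k (x_{k,i} - mean_i) · (x_{k,j} - mean_j), with n-1 = 4.
  S[X,X] = ((2.6)·(2.6) + (-1.4)·(-1.4) + (1.6)·(1.6) + (1.6)·(1.6) + (-4.4)·(-4.4)) / 4 = 33.2/4 = 8.3
  S[X,Y] = ((2.6)·(0.6) + (-1.4)·(1.6) + (1.6)·(-1.4) + (1.6)·(1.6) + (-4.4)·(-2.4)) / 4 = 10.2/4 = 2.55
  S[Y,Y] = ((0.6)·(0.6) + (1.6)·(1.6) + (-1.4)·(-1.4) + (1.6)·(1.6) + (-2.4)·(-2.4)) / 4 = 13.2/4 = 3.3

S is symmetric (S[j,i] = S[i,j]). Assembling:

S = [[8.3, 2.55],
 [2.55, 3.3]]


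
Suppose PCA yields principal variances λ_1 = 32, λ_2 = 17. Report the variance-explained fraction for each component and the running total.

Step 1 — total variance = trace(Sigma) = Σ λ_i = 32 + 17 = 49.

Step 2 — fraction explained by component i = λ_i / Σ λ:
  PC1: 32/49 = 0.6531
  PC2: 17/49 = 0.3469

Step 3 — cumulative fraction after k components = (λ_1 + ... + λ_k) / Σ λ:
  k = 1: 32/49 = 0.6531
  k = 2: (32 + 17)/49 = 49/49 = 1

Summary (fraction, with percent):

explained: PC1 0.6531 (65.31%), PC2 0.3469 (34.69%);  cumulative: 0.6531, 1


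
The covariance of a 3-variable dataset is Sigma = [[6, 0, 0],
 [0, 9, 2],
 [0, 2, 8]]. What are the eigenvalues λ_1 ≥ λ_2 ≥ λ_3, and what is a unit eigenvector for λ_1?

Step 1 — characteristic polynomial p(λ) = det(λI - Sigma) = λ³ - tr·λ² + c_1·λ - det, where tr = trace, c_1 = sum of the principal 2×2 minors, det = det(Sigma):
  tr = 6 + 9 + 8 = 23,
  c_1 = (6·9 - (0)²) + (6·8 - (0)²) + (9·8 - (2)²) = 54 + 48 + 68 = 170,
  det = 6·(9·8 - (2)²) - (0)·((0)·8 - (2)·(0)) + (0)·((0)·(2) - 9·(0)) = 6·(68) - (0)·(0) + (0)·(0) = 408.
  So p(λ) = λ³ - 23λ² + 170λ - 408.
Step 2 — look for an integer root (rational root theorem: any rational root is an integer divisor of 408). Testing λ = 6:
  p(6) = 216 - 828 + 1020 - 408 = 0  ✓
  Dividing out (λ - 6): p(λ) = (λ - 6)(λ² - 17λ + 68).
Step 3 — remaining eigenvalues from the quadratic λ² - 17λ + 68 = 0:
  Δ = 17² - 4·68 = 289 - 272 = 17,  λ = (17 ± √17)/2 = (17 ± 4.1231)/2 ≈ 10.5616 or 6.4384.
  Sorted: λ_1 = 10.5616,  λ_2 = 6.4384,  λ_3 = 6  (check: sum = 23 = tr ✓).

Step 4 — unit eigenvector for λ_1 ≈ 10.5616: v spans the null space of (Sigma - λ_1 I), whose rows are
  r_1 = (-4.5616, 0, 0),  r_2 = (0, -1.5616, 2),  r_3 = (0, 2, -2.5616).
  v is orthogonal to every row, so take v ∝ r_1 × r_2 = ((0)·(2) - (0)·(-1.5616), (0)·(0) - (-4.5616)·(2), (-4.5616)·(-1.5616) - (0)·(0)) ≈ (0, 9.1231, 7.1231).
  Let u = (0, 9.1231, 7.1231).
  ||u|| = √((0)² + (9.1231)² + (7.1231)²) = √(133.9697) ≈ 11.5745,  v_1 = u/||u|| ≈ (0, 0.7882, 0.6154) (||v_1|| = 1).

λ_1 = 10.5616,  λ_2 = 6.4384,  λ_3 = 6;  v_1 ≈ (0, 0.7882, 0.6154)


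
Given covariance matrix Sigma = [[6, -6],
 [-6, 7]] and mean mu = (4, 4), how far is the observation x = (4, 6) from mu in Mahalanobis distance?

Step 1 — centre the observation: (x - mu) = (0, 2).

Step 2 — invert Sigma. det(Sigma) = 6·7 - (-6)² = 6.
  Sigma^{-1} = (1/det) · [[d, -b], [-b, a]] = [[1.1667, 1],
 [1, 1]].

Step 3 — form the quadratic (x - mu)^T · Sigma^{-1} · (x - mu):
  Sigma^{-1} · (x - mu) = (2, 2).
  (x - mu)^T · [Sigma^{-1} · (x - mu)] = (0)·(2) + (2)·(2) = 4.

Step 4 — take square root: d = √(4) ≈ 2.

d(x, mu) = √(4) ≈ 2


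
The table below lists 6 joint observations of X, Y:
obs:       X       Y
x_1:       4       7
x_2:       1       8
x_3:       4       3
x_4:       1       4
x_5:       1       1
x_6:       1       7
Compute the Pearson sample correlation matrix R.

Step 1 — column means:
  mean(X) = (4 + 1 + 4 + 1 + 1 + 1) / 6 = 12/6 = 2
  mean(Y) = (7 + 8 + 3 + 4 + 1 + 7) / 6 = 30/6 = 5

Step 2 — sample variances and covariances s[i,j] = (1/(n-1)) · Σ_k (x_{k,i} - mean_i) · (x_{k,j} - mean_j), with n-1 = 5:
  s[X,X] = ((2)·(2) + (-1)·(-1) + (2)·(2) + (-1)·(-1) + (-1)·(-1) + (-1)·(-1)) / 5 = 12/5 = 2.4
  s[X,Y] = ((2)·(2) + (-1)·(3) + (2)·(-2) + (-1)·(-1) + (-1)·(-4) + (-1)·(2)) / 5 = 0/5 = 0
  s[Y,Y] = ((2)·(2) + (3)·(3) + (-2)·(-2) + (-1)·(-1) + (-4)·(-4) + (2)·(2)) / 5 = 38/5 = 7.6
  Sample standard deviations s_i = √(s[i,i]):
  s(X) = √(2.4) = 1.5492
  s(Y) = √(7.6) = 2.7568

Step 3 — r_{ij} = s_{ij} / (s_i · s_j):
  r[X,X] = 1 (diagonal).
  r[X,Y] = 0 / (1.5492 · 2.7568) = 0 / 4.2708 = 0
  r[Y,Y] = 1 (diagonal).

R is symmetric with unit diagonal. Assembling:

R = [[1, 0],
 [0, 1]]


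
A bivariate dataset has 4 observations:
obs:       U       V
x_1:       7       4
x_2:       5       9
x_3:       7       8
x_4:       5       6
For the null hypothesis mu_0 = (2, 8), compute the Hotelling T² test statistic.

Step 1 — sample mean vector:
  mean(U) = (7 + 5 + 7 + 5) / 4 = 24/4 = 6
  mean(V) = (4 + 9 + 8 + 6) / 4 = 27/4 = 6.75
  x̄ = (6, 6.75),  deviation x̄ - mu_0 = (6, 6.75) - (2, 8) = (4, -1.25).

Step 2 — sample covariance matrix, S[i,j] = (1/(n-1)) · Σ_k (x_{k,i} - mean_i) · (x_{k,j} - mean_j), divisor n-1 = 3:
  S[U,U] = ((1)·(1) + (-1)·(-1) + (1)·(1) + (-1)·(-1)) / 3 = 4/3 = 1.3333
  S[U,V] = ((1)·(-2.75) + (-1)·(2.25) + (1)·(1.25) + (-1)·(-0.75)) / 3 = -3/3 = -1
  S[V,V] = ((-2.75)·(-2.75) + (2.25)·(2.25) + (1.25)·(1.25) + (-0.75)·(-0.75)) / 3 = 14.75/3 = 4.9167
  S = [[1.3333, -1],
 [-1, 4.9167]].

Step 3 — invert S. det(S) = 1.3333·4.9167 - (-1)² = 5.5556.
  S^{-1} = (1/det) · [[d, -b], [-b, a]] = [[0.885, 0.18],
 [0.18, 0.24]].

Step 4 — quadratic form (x̄ - mu_0)^T · S^{-1} · (x̄ - mu_0):
  S^{-1} · (x̄ - mu_0) = (3.315, 0.42),
  (x̄ - mu_0)^T · [...] = (4)·(3.315) + (-1.25)·(0.42) = 12.735.

Step 5 — scale by n: T² = 4 · 12.735 = 50.94.

T² ≈ 50.94


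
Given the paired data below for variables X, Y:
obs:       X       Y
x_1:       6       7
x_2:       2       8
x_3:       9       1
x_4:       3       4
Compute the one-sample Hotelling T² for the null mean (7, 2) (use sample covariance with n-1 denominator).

Step 1 — sample mean vector:
  mean(X) = (6 + 2 + 9 + 3) / 4 = 20/4 = 5
  mean(Y) = (7 + 8 + 1 + 4) / 4 = 20/4 = 5
  x̄ = (5, 5),  deviation x̄ - mu_0 = (5, 5) - (7, 2) = (-2, 3).

Step 2 — sample covariance matrix, S[i,j] = (1/(n-1)) · Σ_k (x_{k,i} - mean_i) · (x_{k,j} - mean_j), divisor n-1 = 3:
  S[X,X] = ((1)·(1) + (-3)·(-3) + (4)·(4) + (-2)·(-2)) / 3 = 30/3 = 10
  S[X,Y] = ((1)·(2) + (-3)·(3) + (4)·(-4) + (-2)·(-1)) / 3 = -21/3 = -7
  S[Y,Y] = ((2)·(2) + (3)·(3) + (-4)·(-4) + (-1)·(-1)) / 3 = 30/3 = 10
  S = [[10, -7],
 [-7, 10]].

Step 3 — invert S. det(S) = 10·10 - (-7)² = 51.
  S^{-1} = (1/det) · [[d, -b], [-b, a]] = [[0.1961, 0.1373],
 [0.1373, 0.1961]].

Step 4 — quadratic form (x̄ - mu_0)^T · S^{-1} · (x̄ - mu_0):
  S^{-1} · (x̄ - mu_0) = (0.0196, 0.3137),
  (x̄ - mu_0)^T · [...] = (-2)·(0.0196) + (3)·(0.3137) = 0.902.

Step 5 — scale by n: T² = 4 · 0.902 = 3.6078.

T² ≈ 3.6078


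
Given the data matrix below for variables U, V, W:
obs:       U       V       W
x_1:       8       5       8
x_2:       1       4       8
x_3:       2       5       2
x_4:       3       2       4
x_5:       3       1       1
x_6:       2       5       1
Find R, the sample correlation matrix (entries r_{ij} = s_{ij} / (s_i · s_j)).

Step 1 — column means:
  mean(U) = (8 + 1 + 2 + 3 + 3 + 2) / 6 = 19/6 = 3.1667
  mean(V) = (5 + 4 + 5 + 2 + 1 + 5) / 6 = 22/6 = 3.6667
  mean(W) = (8 + 8 + 2 + 4 + 1 + 1) / 6 = 24/6 = 4

Step 2 — sample variances and covariances s[i,j] = (1/(n-1)) · Σ_k (x_{k,i} - mean_i) · (x_{k,j} - mean_j), with n-1 = 5:
  s[U,U] = ((4.8333)·(4.8333) + (-2.1667)·(-2.1667) + (-1.1667)·(-1.1667) + (-0.1667)·(-0.1667) + (-0.1667)·(-0.1667) + (-1.1667)·(-1.1667)) / 5 = 30.8333/5 = 6.1667
  s[U,V] = ((4.8333)·(1.3333) + (-2.1667)·(0.3333) + (-1.1667)·(1.3333) + (-0.1667)·(-1.6667) + (-0.1667)·(-2.6667) + (-1.1667)·(1.3333)) / 5 = 3.3333/5 = 0.6667
  s[U,W] = ((4.8333)·(4) + (-2.1667)·(4) + (-1.1667)·(-2) + (-0.1667)·(0) + (-0.1667)·(-3) + (-1.1667)·(-3)) / 5 = 17/5 = 3.4
  s[V,V] = ((1.3333)·(1.3333) + (0.3333)·(0.3333) + (1.3333)·(1.3333) + (-1.6667)·(-1.6667) + (-2.6667)·(-2.6667) + (1.3333)·(1.3333)) / 5 = 15.3333/5 = 3.0667
  s[V,W] = ((1.3333)·(4) + (0.3333)·(4) + (1.3333)·(-2) + (-1.6667)·(0) + (-2.6667)·(-3) + (1.3333)·(-3)) / 5 = 8/5 = 1.6
  s[W,W] = ((4)·(4) + (4)·(4) + (-2)·(-2) + (0)·(0) + (-3)·(-3) + (-3)·(-3)) / 5 = 54/5 = 10.8
  Sample standard deviations s_i = √(s[i,i]):
  s(U) = √(6.1667) = 2.4833
  s(V) = √(3.0667) = 1.7512
  s(W) = √(10.8) = 3.2863

Step 3 — r_{ij} = s_{ij} / (s_i · s_j):
  r[U,U] = 1 (diagonal).
  r[U,V] = 0.6667 / (2.4833 · 1.7512) = 0.6667 / 4.3487 = 0.1533
  r[U,W] = 3.4 / (2.4833 · 3.2863) = 3.4 / 8.1609 = 0.4166
  r[V,V] = 1 (diagonal).
  r[V,W] = 1.6 / (1.7512 · 3.2863) = 1.6 / 5.755 = 0.278
  r[W,W] = 1 (diagonal).

R is symmetric with unit diagonal. Assembling:

R = [[1, 0.1533, 0.4166],
 [0.1533, 1, 0.278],
 [0.4166, 0.278, 1]]


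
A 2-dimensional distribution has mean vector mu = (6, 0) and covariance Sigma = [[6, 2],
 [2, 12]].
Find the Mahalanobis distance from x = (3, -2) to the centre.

Step 1 — centre the observation: (x - mu) = (-3, -2).

Step 2 — invert Sigma. det(Sigma) = 6·12 - (2)² = 68.
  Sigma^{-1} = (1/det) · [[d, -b], [-b, a]] = [[0.1765, -0.0294],
 [-0.0294, 0.0882]].

Step 3 — form the quadratic (x - mu)^T · Sigma^{-1} · (x - mu):
  Sigma^{-1} · (x - mu) = (-0.4706, -0.0882).
  (x - mu)^T · [Sigma^{-1} · (x - mu)] = (-3)·(-0.4706) + (-2)·(-0.0882) = 1.5882.

Step 4 — take square root: d = √(1.5882) ≈ 1.2603.

d(x, mu) = √(1.5882) ≈ 1.2603


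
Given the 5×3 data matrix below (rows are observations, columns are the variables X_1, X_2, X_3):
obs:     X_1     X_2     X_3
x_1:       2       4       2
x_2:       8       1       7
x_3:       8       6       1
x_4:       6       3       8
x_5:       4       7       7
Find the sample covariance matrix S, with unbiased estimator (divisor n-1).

Step 1 — column means:
  mean(X_1) = (2 + 8 + 8 + 6 + 4) / 5 = 28/5 = 5.6
  mean(X_2) = (4 + 1 + 6 + 3 + 7) / 5 = 21/5 = 4.2
  mean(X_3) = (2 + 7 + 1 + 8 + 7) / 5 = 25/5 = 5

Step 2 — sample covariance S[i,j] = (1/(n-1)) · Σ_k (x_{k,i} - mean_i) · (x_{k,j} - mean_j), with n-1 = 4.
  S[X_1,X_1] = ((-3.6)·(-3.6) + (2.4)·(2.4) + (2.4)·(2.4) + (0.4)·(0.4) + (-1.6)·(-1.6)) / 4 = 27.2/4 = 6.8
  S[X_1,X_2] = ((-3.6)·(-0.2) + (2.4)·(-3.2) + (2.4)·(1.8) + (0.4)·(-1.2) + (-1.6)·(2.8)) / 4 = -7.6/4 = -1.9
  S[X_1,X_3] = ((-3.6)·(-3) + (2.4)·(2) + (2.4)·(-4) + (0.4)·(3) + (-1.6)·(2)) / 4 = 4/4 = 1
  S[X_2,X_2] = ((-0.2)·(-0.2) + (-3.2)·(-3.2) + (1.8)·(1.8) + (-1.2)·(-1.2) + (2.8)·(2.8)) / 4 = 22.8/4 = 5.7
  S[X_2,X_3] = ((-0.2)·(-3) + (-3.2)·(2) + (1.8)·(-4) + (-1.2)·(3) + (2.8)·(2)) / 4 = -11/4 = -2.75
  S[X_3,X_3] = ((-3)·(-3) + (2)·(2) + (-4)·(-4) + (3)·(3) + (2)·(2)) / 4 = 42/4 = 10.5

S is symmetric (S[j,i] = S[i,j]). Assembling:

S = [[6.8, -1.9, 1],
 [-1.9, 5.7, -2.75],
 [1, -2.75, 10.5]]


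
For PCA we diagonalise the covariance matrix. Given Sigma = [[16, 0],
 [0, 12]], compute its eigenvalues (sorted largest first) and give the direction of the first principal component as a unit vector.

Step 1 — characteristic polynomial of 2×2 Sigma:
  det(Sigma - λI) = λ² - trace · λ + det = 0.
  trace = 16 + 12 = 28, det = 16·12 - (0)² = 192.
Step 2 — discriminant:
  Δ = trace² - 4·det = 784 - 768 = 16.
Step 3 — eigenvalues:
  λ = (trace ± √Δ)/2 = (28 ± 4)/2,
  λ_1 = 16,  λ_2 = 12.

Step 4 — unit eigenvector for λ_1: Sigma is diagonal, so its eigenvectors are the coordinate axes. λ_1 = 16 is the diagonal entry on the first coordinate axis, hence
  v_1 = (1, 0) (||v_1|| = 1).

λ_1 = 16,  λ_2 = 12;  v_1 ≈ (1, 0)


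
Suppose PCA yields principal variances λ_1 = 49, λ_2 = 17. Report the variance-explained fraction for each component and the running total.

Step 1 — total variance = trace(Sigma) = Σ λ_i = 49 + 17 = 66.

Step 2 — fraction explained by component i = λ_i / Σ λ:
  PC1: 49/66 = 0.7424
  PC2: 17/66 = 0.2576

Step 3 — cumulative fraction after k components = (λ_1 + ... + λ_k) / Σ λ:
  k = 1: 49/66 = 0.7424
  k = 2: (49 + 17)/66 = 66/66 = 1

Summary (fraction, with percent):

explained: PC1 0.7424 (74.24%), PC2 0.2576 (25.76%);  cumulative: 0.7424, 1


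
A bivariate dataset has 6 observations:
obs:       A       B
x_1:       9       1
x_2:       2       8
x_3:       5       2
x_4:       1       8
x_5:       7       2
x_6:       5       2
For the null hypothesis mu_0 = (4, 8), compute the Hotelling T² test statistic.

Step 1 — sample mean vector:
  mean(A) = (9 + 2 + 5 + 1 + 7 + 5) / 6 = 29/6 = 4.8333
  mean(B) = (1 + 8 + 2 + 8 + 2 + 2) / 6 = 23/6 = 3.8333
  x̄ = (4.8333, 3.8333),  deviation x̄ - mu_0 = (4.8333, 3.8333) - (4, 8) = (0.8333, -4.1667).

Step 2 — sample covariance matrix, S[i,j] = (1/(n-1)) · Σ_k (x_{k,i} - mean_i) · (x_{k,j} - mean_j), divisor n-1 = 5:
  S[A,A] = ((4.1667)·(4.1667) + (-2.8333)·(-2.8333) + (0.1667)·(0.1667) + (-3.8333)·(-3.8333) + (2.1667)·(2.1667) + (0.1667)·(0.1667)) / 5 = 44.8333/5 = 8.9667
  S[A,B] = ((4.1667)·(-2.8333) + (-2.8333)·(4.1667) + (0.1667)·(-1.8333) + (-3.8333)·(4.1667) + (2.1667)·(-1.8333) + (0.1667)·(-1.8333)) / 5 = -44.1667/5 = -8.8333
  S[B,B] = ((-2.8333)·(-2.8333) + (4.1667)·(4.1667) + (-1.8333)·(-1.8333) + (4.1667)·(4.1667) + (-1.8333)·(-1.8333) + (-1.8333)·(-1.8333)) / 5 = 52.8333/5 = 10.5667
  S = [[8.9667, -8.8333],
 [-8.8333, 10.5667]].

Step 3 — invert S. det(S) = 8.9667·10.5667 - (-8.8333)² = 16.72.
  S^{-1} = (1/det) · [[d, -b], [-b, a]] = [[0.632, 0.5283],
 [0.5283, 0.5363]].

Step 4 — quadratic form (x̄ - mu_0)^T · S^{-1} · (x̄ - mu_0):
  S^{-1} · (x̄ - mu_0) = (-1.6746, -1.7943),
  (x̄ - mu_0)^T · [...] = (0.8333)·(-1.6746) + (-4.1667)·(-1.7943) = 6.0805.

Step 5 — scale by n: T² = 6 · 6.0805 = 36.4833.

T² ≈ 36.4833


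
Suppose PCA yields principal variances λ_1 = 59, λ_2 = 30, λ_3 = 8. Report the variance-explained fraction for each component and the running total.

Step 1 — total variance = trace(Sigma) = Σ λ_i = 59 + 30 + 8 = 97.

Step 2 — fraction explained by component i = λ_i / Σ λ:
  PC1: 59/97 = 0.6082
  PC2: 30/97 = 0.3093
  PC3: 8/97 = 0.0825

Step 3 — cumulative fraction after k components = (λ_1 + ... + λ_k) / Σ λ:
  k = 1: 59/97 = 0.6082
  k = 2: (59 + 30)/97 = 89/97 = 0.9175
  k = 3: (59 + 30 + 8)/97 = 97/97 = 1

Summary (fraction, with percent):

explained: PC1 0.6082 (60.82%), PC2 0.3093 (30.93%), PC3 0.0825 (8.25%);  cumulative: 0.6082, 0.9175, 1


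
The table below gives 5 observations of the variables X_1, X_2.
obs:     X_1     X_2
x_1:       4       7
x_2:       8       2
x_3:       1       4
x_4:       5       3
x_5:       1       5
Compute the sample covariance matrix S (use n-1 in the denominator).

Step 1 — column means:
  mean(X_1) = (4 + 8 + 1 + 5 + 1) / 5 = 19/5 = 3.8
  mean(X_2) = (7 + 2 + 4 + 3 + 5) / 5 = 21/5 = 4.2

Step 2 — sample covariance S[i,j] = (1/(n-1)) · Σ_k (x_{k,i} - mean_i) · (x_{k,j} - mean_j), with n-1 = 4.
  S[X_1,X_1] = ((0.2)·(0.2) + (4.2)·(4.2) + (-2.8)·(-2.8) + (1.2)·(1.2) + (-2.8)·(-2.8)) / 4 = 34.8/4 = 8.7
  S[X_1,X_2] = ((0.2)·(2.8) + (4.2)·(-2.2) + (-2.8)·(-0.2) + (1.2)·(-1.2) + (-2.8)·(0.8)) / 4 = -11.8/4 = -2.95
  S[X_2,X_2] = ((2.8)·(2.8) + (-2.2)·(-2.2) + (-0.2)·(-0.2) + (-1.2)·(-1.2) + (0.8)·(0.8)) / 4 = 14.8/4 = 3.7

S is symmetric (S[j,i] = S[i,j]). Assembling:

S = [[8.7, -2.95],
 [-2.95, 3.7]]


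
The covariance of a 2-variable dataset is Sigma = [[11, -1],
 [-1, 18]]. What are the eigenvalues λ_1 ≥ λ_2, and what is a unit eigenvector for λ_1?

Step 1 — characteristic polynomial of 2×2 Sigma:
  det(Sigma - λI) = λ² - trace · λ + det = 0.
  trace = 11 + 18 = 29, det = 11·18 - (-1)² = 197.
Step 2 — discriminant:
  Δ = trace² - 4·det = 841 - 788 = 53.
Step 3 — eigenvalues:
  λ = (trace ± √Δ)/2 = (29 ± 7.2801)/2,
  λ_1 = 18.1401,  λ_2 = 10.8599.

Step 4 — unit eigenvector for λ_1: solve (Sigma - λ_1 I)v = 0. First row:
  (11 - 18.1401)·v_x + (-1)·v_y = 0, i.e. (-7.1401)·v_x + (-1)·v_y = 0,
  so v ∝ (b, λ_1 - a) = (-1, 7.1401); multiply by -1 so the first entry is positive: u = (1, -7.1401).
  ||u|| = √((1)² + (-7.1401)²) = √(51.9804) ≈ 7.2097,
  v_1 = u/||u|| ≈ (0.1387, -0.9903) (||v_1|| = 1).

λ_1 = 18.1401,  λ_2 = 10.8599;  v_1 ≈ (0.1387, -0.9903)


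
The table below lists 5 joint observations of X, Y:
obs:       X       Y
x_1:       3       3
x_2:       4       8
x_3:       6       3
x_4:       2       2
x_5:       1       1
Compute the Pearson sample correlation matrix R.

Step 1 — column means:
  mean(X) = (3 + 4 + 6 + 2 + 1) / 5 = 16/5 = 3.2
  mean(Y) = (3 + 8 + 3 + 2 + 1) / 5 = 17/5 = 3.4

Step 2 — sample variances and covariances s[i,j] = (1/(n-1)) · Σ_k (x_{k,i} - mean_i) · (x_{k,j} - mean_j), with n-1 = 4:
  s[X,X] = ((-0.2)·(-0.2) + (0.8)·(0.8) + (2.8)·(2.8) + (-1.2)·(-1.2) + (-2.2)·(-2.2)) / 4 = 14.8/4 = 3.7
  s[X,Y] = ((-0.2)·(-0.4) + (0.8)·(4.6) + (2.8)·(-0.4) + (-1.2)·(-1.4) + (-2.2)·(-2.4)) / 4 = 9.6/4 = 2.4
  s[Y,Y] = ((-0.4)·(-0.4) + (4.6)·(4.6) + (-0.4)·(-0.4) + (-1.4)·(-1.4) + (-2.4)·(-2.4)) / 4 = 29.2/4 = 7.3
  Sample standard deviations s_i = √(s[i,i]):
  s(X) = √(3.7) = 1.9235
  s(Y) = √(7.3) = 2.7019

Step 3 — r_{ij} = s_{ij} / (s_i · s_j):
  r[X,X] = 1 (diagonal).
  r[X,Y] = 2.4 / (1.9235 · 2.7019) = 2.4 / 5.1971 = 0.4618
  r[Y,Y] = 1 (diagonal).

R is symmetric with unit diagonal. Assembling:

R = [[1, 0.4618],
 [0.4618, 1]]


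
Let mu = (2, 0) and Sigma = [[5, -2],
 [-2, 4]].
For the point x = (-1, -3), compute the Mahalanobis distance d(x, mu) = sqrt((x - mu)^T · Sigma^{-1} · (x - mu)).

Step 1 — centre the observation: (x - mu) = (-3, -3).

Step 2 — invert Sigma. det(Sigma) = 5·4 - (-2)² = 16.
  Sigma^{-1} = (1/det) · [[d, -b], [-b, a]] = [[0.25, 0.125],
 [0.125, 0.3125]].

Step 3 — form the quadratic (x - mu)^T · Sigma^{-1} · (x - mu):
  Sigma^{-1} · (x - mu) = (-1.125, -1.3125).
  (x - mu)^T · [Sigma^{-1} · (x - mu)] = (-3)·(-1.125) + (-3)·(-1.3125) = 7.3125.

Step 4 — take square root: d = √(7.3125) ≈ 2.7042.

d(x, mu) = √(7.3125) ≈ 2.7042


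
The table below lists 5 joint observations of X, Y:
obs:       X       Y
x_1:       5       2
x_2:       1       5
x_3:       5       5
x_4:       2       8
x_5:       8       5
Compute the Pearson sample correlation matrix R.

Step 1 — column means:
  mean(X) = (5 + 1 + 5 + 2 + 8) / 5 = 21/5 = 4.2
  mean(Y) = (2 + 5 + 5 + 8 + 5) / 5 = 25/5 = 5

Step 2 — sample variances and covariances s[i,j] = (1/(n-1)) · Σ_k (x_{k,i} - mean_i) · (x_{k,j} - mean_j), with n-1 = 4:
  s[X,X] = ((0.8)·(0.8) + (-3.2)·(-3.2) + (0.8)·(0.8) + (-2.2)·(-2.2) + (3.8)·(3.8)) / 4 = 30.8/4 = 7.7
  s[X,Y] = ((0.8)·(-3) + (-3.2)·(0) + (0.8)·(0) + (-2.2)·(3) + (3.8)·(0)) / 4 = -9/4 = -2.25
  s[Y,Y] = ((-3)·(-3) + (0)·(0) + (0)·(0) + (3)·(3) + (0)·(0)) / 4 = 18/4 = 4.5
  Sample standard deviations s_i = √(s[i,i]):
  s(X) = √(7.7) = 2.7749
  s(Y) = √(4.5) = 2.1213

Step 3 — r_{ij} = s_{ij} / (s_i · s_j):
  r[X,X] = 1 (diagonal).
  r[X,Y] = -2.25 / (2.7749 · 2.1213) = -2.25 / 5.8864 = -0.3822
  r[Y,Y] = 1 (diagonal).

R is symmetric with unit diagonal. Assembling:

R = [[1, -0.3822],
 [-0.3822, 1]]


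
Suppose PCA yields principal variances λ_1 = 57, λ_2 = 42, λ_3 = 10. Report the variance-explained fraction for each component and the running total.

Step 1 — total variance = trace(Sigma) = Σ λ_i = 57 + 42 + 10 = 109.

Step 2 — fraction explained by component i = λ_i / Σ λ:
  PC1: 57/109 = 0.5229
  PC2: 42/109 = 0.3853
  PC3: 10/109 = 0.0917

Step 3 — cumulative fraction after k components = (λ_1 + ... + λ_k) / Σ λ:
  k = 1: 57/109 = 0.5229
  k = 2: (57 + 42)/109 = 99/109 = 0.9083
  k = 3: (57 + 42 + 10)/109 = 109/109 = 1

Summary (fraction, with percent):

explained: PC1 0.5229 (52.29%), PC2 0.3853 (38.53%), PC3 0.0917 (9.17%);  cumulative: 0.5229, 0.9083, 1


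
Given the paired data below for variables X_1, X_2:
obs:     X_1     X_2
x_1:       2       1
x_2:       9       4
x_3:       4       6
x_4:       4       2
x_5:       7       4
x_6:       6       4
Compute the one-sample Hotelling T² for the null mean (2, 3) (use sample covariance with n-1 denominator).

Step 1 — sample mean vector:
  mean(X_1) = (2 + 9 + 4 + 4 + 7 + 6) / 6 = 32/6 = 5.3333
  mean(X_2) = (1 + 4 + 6 + 2 + 4 + 4) / 6 = 21/6 = 3.5
  x̄ = (5.3333, 3.5),  deviation x̄ - mu_0 = (5.3333, 3.5) - (2, 3) = (3.3333, 0.5).

Step 2 — sample covariance matrix, S[i,j] = (1/(n-1)) · Σ_k (x_{k,i} - mean_i) · (x_{k,j} - mean_j), divisor n-1 = 5:
  S[X_1,X_1] = ((-3.3333)·(-3.3333) + (3.6667)·(3.6667) + (-1.3333)·(-1.3333) + (-1.3333)·(-1.3333) + (1.6667)·(1.6667) + (0.6667)·(0.6667)) / 5 = 31.3333/5 = 6.2667
  S[X_1,X_2] = ((-3.3333)·(-2.5) + (3.6667)·(0.5) + (-1.3333)·(2.5) + (-1.3333)·(-1.5) + (1.6667)·(0.5) + (0.6667)·(0.5)) / 5 = 10/5 = 2
  S[X_2,X_2] = ((-2.5)·(-2.5) + (0.5)·(0.5) + (2.5)·(2.5) + (-1.5)·(-1.5) + (0.5)·(0.5) + (0.5)·(0.5)) / 5 = 15.5/5 = 3.1
  S = [[6.2667, 2],
 [2, 3.1]].

Step 3 — invert S. det(S) = 6.2667·3.1 - (2)² = 15.4267.
  S^{-1} = (1/det) · [[d, -b], [-b, a]] = [[0.201, -0.1296],
 [-0.1296, 0.4062]].

Step 4 — quadratic form (x̄ - mu_0)^T · S^{-1} · (x̄ - mu_0):
  S^{-1} · (x̄ - mu_0) = (0.605, -0.229),
  (x̄ - mu_0)^T · [...] = (3.3333)·(0.605) + (0.5)·(-0.229) = 1.9022.

Step 5 — scale by n: T² = 6 · 1.9022 = 11.4131.

T² ≈ 11.4131


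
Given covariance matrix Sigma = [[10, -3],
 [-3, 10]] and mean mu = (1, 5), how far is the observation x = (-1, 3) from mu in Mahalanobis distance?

Step 1 — centre the observation: (x - mu) = (-2, -2).

Step 2 — invert Sigma. det(Sigma) = 10·10 - (-3)² = 91.
  Sigma^{-1} = (1/det) · [[d, -b], [-b, a]] = [[0.1099, 0.033],
 [0.033, 0.1099]].

Step 3 — form the quadratic (x - mu)^T · Sigma^{-1} · (x - mu):
  Sigma^{-1} · (x - mu) = (-0.2857, -0.2857).
  (x - mu)^T · [Sigma^{-1} · (x - mu)] = (-2)·(-0.2857) + (-2)·(-0.2857) = 1.1429.

Step 4 — take square root: d = √(1.1429) ≈ 1.069.

d(x, mu) = √(1.1429) ≈ 1.069


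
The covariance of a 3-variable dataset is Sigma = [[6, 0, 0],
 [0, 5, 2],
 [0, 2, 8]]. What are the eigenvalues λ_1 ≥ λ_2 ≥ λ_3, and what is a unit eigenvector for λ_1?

Step 1 — characteristic polynomial p(λ) = det(λI - Sigma) = λ³ - tr·λ² + c_1·λ - det, where tr = trace, c_1 = sum of the principal 2×2 minors, det = det(Sigma):
  tr = 6 + 5 + 8 = 19,
  c_1 = (6·5 - (0)²) + (6·8 - (0)²) + (5·8 - (2)²) = 30 + 48 + 36 = 114,
  det = 6·(5·8 - (2)²) - (0)·((0)·8 - (2)·(0)) + (0)·((0)·(2) - 5·(0)) = 6·(36) - (0)·(0) + (0)·(0) = 216.
  So p(λ) = λ³ - 19λ² + 114λ - 216.
Step 2 — look for an integer root (rational root theorem: any rational root is an integer divisor of 216). Testing λ = 4:
  p(4) = 64 - 304 + 456 - 216 = 0  ✓
  Dividing out (λ - 4): p(λ) = (λ - 4)(λ² - 15λ + 54).
Step 3 — remaining eigenvalues from the quadratic λ² - 15λ + 54 = 0:
  Δ = 15² - 4·54 = 225 - 216 = 9,  λ = (15 ± √9)/2 = (15 ± 3)/2 = 9 or 6.
  Sorted: λ_1 = 9,  λ_2 = 6,  λ_3 = 4  (check: sum = 19 = tr ✓).

Step 4 — unit eigenvector for λ_1 = 9: v spans the null space of (Sigma - λ_1 I), whose rows are
  r_1 = (-3, 0, 0),  r_2 = (0, -4, 2),  r_3 = (0, 2, -1).
  v is orthogonal to every row, so take v ∝ r_1 × r_2 = ((0)·(2) - (0)·(-4), (0)·(0) - (-3)·(2), (-3)·(-4) - (0)·(0)) = (0, 6, 12).
  Rescale (divide by 6): u = (0, 1, 2).
  ||u|| = √((0)² + (1)² + (2)²) = √(5) ≈ 2.2361,  v_1 = u/||u|| ≈ (0, 0.4472, 0.8944) (||v_1|| = 1).

λ_1 = 9,  λ_2 = 6,  λ_3 = 4;  v_1 ≈ (0, 0.4472, 0.8944)


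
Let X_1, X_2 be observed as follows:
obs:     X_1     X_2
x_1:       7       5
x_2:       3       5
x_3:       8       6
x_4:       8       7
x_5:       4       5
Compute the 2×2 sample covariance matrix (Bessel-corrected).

Step 1 — column means:
  mean(X_1) = (7 + 3 + 8 + 8 + 4) / 5 = 30/5 = 6
  mean(X_2) = (5 + 5 + 6 + 7 + 5) / 5 = 28/5 = 5.6

Step 2 — sample covariance S[i,j] = (1/(n-1)) · Σ_k (x_{k,i} - mean_i) · (x_{k,j} - mean_j), with n-1 = 4.
  S[X_1,X_1] = ((1)·(1) + (-3)·(-3) + (2)·(2) + (2)·(2) + (-2)·(-2)) / 4 = 22/4 = 5.5
  S[X_1,X_2] = ((1)·(-0.6) + (-3)·(-0.6) + (2)·(0.4) + (2)·(1.4) + (-2)·(-0.6)) / 4 = 6/4 = 1.5
  S[X_2,X_2] = ((-0.6)·(-0.6) + (-0.6)·(-0.6) + (0.4)·(0.4) + (1.4)·(1.4) + (-0.6)·(-0.6)) / 4 = 3.2/4 = 0.8

S is symmetric (S[j,i] = S[i,j]). Assembling:

S = [[5.5, 1.5],
 [1.5, 0.8]]


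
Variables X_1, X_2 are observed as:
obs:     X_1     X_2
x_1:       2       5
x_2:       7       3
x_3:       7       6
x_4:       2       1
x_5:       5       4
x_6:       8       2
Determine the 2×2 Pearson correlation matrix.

Step 1 — column means:
  mean(X_1) = (2 + 7 + 7 + 2 + 5 + 8) / 6 = 31/6 = 5.1667
  mean(X_2) = (5 + 3 + 6 + 1 + 4 + 2) / 6 = 21/6 = 3.5

Step 2 — sample variances and covariances s[i,j] = (1/(n-1)) · Σ_k (x_{k,i} - mean_i) · (x_{k,j} - mean_j), with n-1 = 5:
  s[X_1,X_1] = ((-3.1667)·(-3.1667) + (1.8333)·(1.8333) + (1.8333)·(1.8333) + (-3.1667)·(-3.1667) + (-0.1667)·(-0.1667) + (2.8333)·(2.8333)) / 5 = 34.8333/5 = 6.9667
  s[X_1,X_2] = ((-3.1667)·(1.5) + (1.8333)·(-0.5) + (1.8333)·(2.5) + (-3.1667)·(-2.5) + (-0.1667)·(0.5) + (2.8333)·(-1.5)) / 5 = 2.5/5 = 0.5
  s[X_2,X_2] = ((1.5)·(1.5) + (-0.5)·(-0.5) + (2.5)·(2.5) + (-2.5)·(-2.5) + (0.5)·(0.5) + (-1.5)·(-1.5)) / 5 = 17.5/5 = 3.5
  Sample standard deviations s_i = √(s[i,i]):
  s(X_1) = √(6.9667) = 2.6394
  s(X_2) = √(3.5) = 1.8708

Step 3 — r_{ij} = s_{ij} / (s_i · s_j):
  r[X_1,X_1] = 1 (diagonal).
  r[X_1,X_2] = 0.5 / (2.6394 · 1.8708) = 0.5 / 4.9379 = 0.1013
  r[X_2,X_2] = 1 (diagonal).

R is symmetric with unit diagonal. Assembling:

R = [[1, 0.1013],
 [0.1013, 1]]


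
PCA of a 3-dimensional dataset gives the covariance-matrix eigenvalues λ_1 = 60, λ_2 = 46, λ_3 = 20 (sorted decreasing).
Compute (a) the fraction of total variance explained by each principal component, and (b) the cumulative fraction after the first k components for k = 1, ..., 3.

Step 1 — total variance = trace(Sigma) = Σ λ_i = 60 + 46 + 20 = 126.

Step 2 — fraction explained by component i = λ_i / Σ λ:
  PC1: 60/126 = 0.4762
  PC2: 46/126 = 0.3651
  PC3: 20/126 = 0.1587

Step 3 — cumulative fraction after k components = (λ_1 + ... + λ_k) / Σ λ:
  k = 1: 60/126 = 0.4762
  k = 2: (60 + 46)/126 = 106/126 = 0.8413
  k = 3: (60 + 46 + 20)/126 = 126/126 = 1

Summary (fraction, with percent):

explained: PC1 0.4762 (47.62%), PC2 0.3651 (36.51%), PC3 0.1587 (15.87%);  cumulative: 0.4762, 0.8413, 1


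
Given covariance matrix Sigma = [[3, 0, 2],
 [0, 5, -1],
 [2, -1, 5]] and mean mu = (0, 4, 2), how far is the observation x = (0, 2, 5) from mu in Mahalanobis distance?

Step 1 — centre the observation: (x - mu) = (0, -2, 3).

Step 2 — invert Sigma (cofactor / det for 3×3, or solve directly):
  Sigma^{-1} = [[0.4615, -0.0385, -0.1923],
 [-0.0385, 0.2115, 0.0577],
 [-0.1923, 0.0577, 0.2885]].

Step 3 — form the quadratic (x - mu)^T · Sigma^{-1} · (x - mu):
  Sigma^{-1} · (x - mu) = (-0.5, -0.25, 0.75).
  (x - mu)^T · [Sigma^{-1} · (x - mu)] = (0)·(-0.5) + (-2)·(-0.25) + (3)·(0.75) = 2.75.

Step 4 — take square root: d = √(2.75) ≈ 1.6583.

d(x, mu) = √(2.75) ≈ 1.6583


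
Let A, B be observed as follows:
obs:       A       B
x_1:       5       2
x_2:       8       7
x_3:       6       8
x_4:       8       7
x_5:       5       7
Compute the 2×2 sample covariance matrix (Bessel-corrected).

Step 1 — column means:
  mean(A) = (5 + 8 + 6 + 8 + 5) / 5 = 32/5 = 6.4
  mean(B) = (2 + 7 + 8 + 7 + 7) / 5 = 31/5 = 6.2

Step 2 — sample covariance S[i,j] = (1/(n-1)) · Σ_k (x_{k,i} - mean_i) · (x_{k,j} - mean_j), with n-1 = 4.
  S[A,A] = ((-1.4)·(-1.4) + (1.6)·(1.6) + (-0.4)·(-0.4) + (1.6)·(1.6) + (-1.4)·(-1.4)) / 4 = 9.2/4 = 2.3
  S[A,B] = ((-1.4)·(-4.2) + (1.6)·(0.8) + (-0.4)·(1.8) + (1.6)·(0.8) + (-1.4)·(0.8)) / 4 = 6.6/4 = 1.65
  S[B,B] = ((-4.2)·(-4.2) + (0.8)·(0.8) + (1.8)·(1.8) + (0.8)·(0.8) + (0.8)·(0.8)) / 4 = 22.8/4 = 5.7

S is symmetric (S[j,i] = S[i,j]). Assembling:

S = [[2.3, 1.65],
 [1.65, 5.7]]


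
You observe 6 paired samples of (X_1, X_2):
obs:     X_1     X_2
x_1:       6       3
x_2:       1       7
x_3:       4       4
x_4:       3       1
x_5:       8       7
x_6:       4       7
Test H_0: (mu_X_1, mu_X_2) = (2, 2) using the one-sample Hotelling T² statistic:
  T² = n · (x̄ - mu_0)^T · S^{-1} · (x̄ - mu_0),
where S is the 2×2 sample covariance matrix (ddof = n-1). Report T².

Step 1 — sample mean vector:
  mean(X_1) = (6 + 1 + 4 + 3 + 8 + 4) / 6 = 26/6 = 4.3333
  mean(X_2) = (3 + 7 + 4 + 1 + 7 + 7) / 6 = 29/6 = 4.8333
  x̄ = (4.3333, 4.8333),  deviation x̄ - mu_0 = (4.3333, 4.8333) - (2, 2) = (2.3333, 2.8333).

Step 2 — sample covariance matrix, S[i,j] = (1/(n-1)) · Σ_k (x_{k,i} - mean_i) · (x_{k,j} - mean_j), divisor n-1 = 5:
  S[X_1,X_1] = ((1.6667)·(1.6667) + (-3.3333)·(-3.3333) + (-0.3333)·(-0.3333) + (-1.3333)·(-1.3333) + (3.6667)·(3.6667) + (-0.3333)·(-0.3333)) / 5 = 29.3333/5 = 5.8667
  S[X_1,X_2] = ((1.6667)·(-1.8333) + (-3.3333)·(2.1667) + (-0.3333)·(-0.8333) + (-1.3333)·(-3.8333) + (3.6667)·(2.1667) + (-0.3333)·(2.1667)) / 5 = 2.3333/5 = 0.4667
  S[X_2,X_2] = ((-1.8333)·(-1.8333) + (2.1667)·(2.1667) + (-0.8333)·(-0.8333) + (-3.8333)·(-3.8333) + (2.1667)·(2.1667) + (2.1667)·(2.1667)) / 5 = 32.8333/5 = 6.5667
  S = [[5.8667, 0.4667],
 [0.4667, 6.5667]].

Step 3 — invert S. det(S) = 5.8667·6.5667 - (0.4667)² = 38.3067.
  S^{-1} = (1/det) · [[d, -b], [-b, a]] = [[0.1714, -0.0122],
 [-0.0122, 0.1532]].

Step 4 — quadratic form (x̄ - mu_0)^T · S^{-1} · (x̄ - mu_0):
  S^{-1} · (x̄ - mu_0) = (0.3655, 0.4055),
  (x̄ - mu_0)^T · [...] = (2.3333)·(0.3655) + (2.8333)·(0.4055) = 2.0017.

Step 5 — scale by n: T² = 6 · 2.0017 = 12.0101.

T² ≈ 12.0101
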